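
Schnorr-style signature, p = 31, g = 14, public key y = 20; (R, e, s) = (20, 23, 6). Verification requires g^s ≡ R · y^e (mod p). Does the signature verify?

verifies

g^s mod p:
Squares mod 31: 14^1≡14, 14^2≡10, 14^4≡7
6 = 4 + 2, so 14^6 ≡ 7·10 ≡ 8 (mod 31)
R · y^e mod p:
Squares mod 31: 20^1≡20, 20^2≡28, 20^4≡9, 20^8≡19, 20^16≡20
23 = 16 + 4 + 2 + 1, so 20^23 ≡ 20·9·28·20 ≡ 19 (mod 31)
20·19 = 380 ≡ 8 (mod 31)
8 ≡ 8 (mod 31); signature holds.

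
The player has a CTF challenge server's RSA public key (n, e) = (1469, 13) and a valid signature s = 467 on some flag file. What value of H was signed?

Squares mod 1469: s^1≡467, s^2≡677, s^4≡1, s^8≡1
13 = 8 + 4 + 1, so s^13 ≡ 1·1·467 ≡ 467 (mod 1469)

467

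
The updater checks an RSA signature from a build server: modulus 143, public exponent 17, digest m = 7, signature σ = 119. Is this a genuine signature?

forged

σ^2 ≡ 119^2 = 14161 ≡ 4
σ^4 ≡ 4^2 = 16
σ^8 ≡ 16^2 = 256 ≡ 113
σ^16 ≡ 113^2 = 12769 ≡ 42
17 = 16 + 1, so σ^17 ≡ 42·119 ≡ 136 (mod 143)
136 ≠ 7, so verification fails.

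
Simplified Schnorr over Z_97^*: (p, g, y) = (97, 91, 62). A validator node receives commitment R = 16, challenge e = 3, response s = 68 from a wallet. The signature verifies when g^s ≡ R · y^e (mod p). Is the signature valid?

invalid

g^s mod p:
91^2 = 8281 ≡ 36
91^4 ≡ 36^2 = 1296 ≡ 35
91^8 ≡ 35^2 = 1225 ≡ 61
91^16 ≡ 61^2 = 3721 ≡ 35
91^32 ≡ 35^2 = 1225 ≡ 61
91^64 ≡ 61^2 = 3721 ≡ 35
68 = 64 + 4, so 91^68 ≡ 35·35 ≡ 61 (mod 97)
R · y^e mod p:
62^2 = 3844 ≡ 61
3 = 2 + 1, so 62^3 ≡ 61·62 ≡ 96 (mod 97)
16·96 = 1536 ≡ 81 (mod 97)
61 ≠ 81; the check fails.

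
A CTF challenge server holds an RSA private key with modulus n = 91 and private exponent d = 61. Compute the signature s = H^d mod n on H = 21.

21

Squares mod 91: H^1≡21, H^2≡77, H^4≡14, H^8≡14, H^16≡14, H^32≡14
61 = 32 + 16 + 8 + 4 + 1, so H^61 ≡ 14·14·14·14·21 ≡ 21 (mod 91)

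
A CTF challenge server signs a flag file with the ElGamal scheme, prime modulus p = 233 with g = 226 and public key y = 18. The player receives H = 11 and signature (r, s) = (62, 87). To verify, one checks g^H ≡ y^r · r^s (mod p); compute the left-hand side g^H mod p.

Squares mod 233: 226^1≡226, 226^2≡49, 226^4≡71, 226^8≡148
11 = 8 + 2 + 1, so 226^11 ≡ 148·49·226 ≡ 30 (mod 233)

30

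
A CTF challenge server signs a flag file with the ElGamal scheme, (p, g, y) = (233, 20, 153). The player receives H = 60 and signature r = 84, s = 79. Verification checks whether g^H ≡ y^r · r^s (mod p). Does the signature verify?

does not verify

Left side g^H mod p:
20^2 = 400 ≡ 167
20^4 ≡ 167^2 = 27889 ≡ 162
20^8 ≡ 162^2 = 26244 ≡ 148
20^16 ≡ 148^2 = 21904 ≡ 2
20^32 ≡ 2^2 = 4
60 = 32 + 16 + 8 + 4, so 20^60 ≡ 4·2·148·162 ≡ 49 (mod 233)
Right side y^r · r^s mod p:
153^2 = 23409 ≡ 109
153^4 ≡ 109^2 = 11881 ≡ 231
153^8 ≡ 231^2 = 53361 ≡ 4
153^16 ≡ 4^2 = 16
153^32 ≡ 16^2 = 256 ≡ 23
153^64 ≡ 23^2 = 529 ≡ 63
84 = 64 + 16 + 4, so 153^84 ≡ 63·16·231 ≡ 81 (mod 233)
84^2 = 7056 ≡ 66
84^4 ≡ 66^2 = 4356 ≡ 162
84^8 ≡ 162^2 = 26244 ≡ 148
84^16 ≡ 148^2 = 21904 ≡ 2
84^32 ≡ 2^2 = 4
84^64 ≡ 4^2 = 16
79 = 64 + 8 + 4 + 2 + 1, so 84^79 ≡ 16·148·162·66·84 ≡ 189 (mod 233)
81·189 = 15309 ≡ 164 (mod 233)
49 ≠ 164, so verification fails.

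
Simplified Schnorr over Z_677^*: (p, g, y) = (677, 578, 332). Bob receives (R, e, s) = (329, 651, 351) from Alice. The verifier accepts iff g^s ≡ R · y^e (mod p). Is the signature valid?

invalid

g^s mod p:
578^2 = 334084 ≡ 323
578^4 ≡ 323^2 = 104329 ≡ 71
578^8 ≡ 71^2 = 5041 ≡ 302
578^16 ≡ 302^2 = 91204 ≡ 486
578^32 ≡ 486^2 = 236196 ≡ 600
578^64 ≡ 600^2 = 360000 ≡ 513
578^128 ≡ 513^2 = 263169 ≡ 493
578^256 ≡ 493^2 = 243049 ≡ 6
351 = 256 + 64 + 16 + 8 + 4 + 2 + 1, so 578^351 ≡ 6·513·486·302·71·323·578 ≡ 363 (mod 677)
R · y^e mod p:
332^2 = 110224 ≡ 550
332^4 ≡ 550^2 = 302500 ≡ 558
332^8 ≡ 558^2 = 311364 ≡ 621
332^16 ≡ 621^2 = 385641 ≡ 428
332^32 ≡ 428^2 = 183184 ≡ 394
332^64 ≡ 394^2 = 155236 ≡ 203
332^128 ≡ 203^2 = 41209 ≡ 589
332^256 ≡ 589^2 = 346921 ≡ 297
332^512 ≡ 297^2 = 88209 ≡ 199
651 = 512 + 128 + 8 + 2 + 1, so 332^651 ≡ 199·589·621·550·332 ≡ 322 (mod 677)
329·322 = 105938 ≡ 326 (mod 677)
363 ≠ 326; the check fails.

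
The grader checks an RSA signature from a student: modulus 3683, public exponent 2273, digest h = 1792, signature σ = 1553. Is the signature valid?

valid

σ^2 ≡ 1553^2 = 2411809 ≡ 3127
σ^4 ≡ 3127^2 = 9778129 ≡ 3447
σ^8 ≡ 3447^2 = 11881809 ≡ 451
σ^16 ≡ 451^2 = 203401 ≡ 836
σ^32 ≡ 836^2 = 698896 ≡ 2809
σ^64 ≡ 2809^2 = 7890481 ≡ 1495
σ^128 ≡ 1495^2 = 2235025 ≡ 3127
σ^256 ≡ 3127^2 = 9778129 ≡ 3447
σ^512 ≡ 3447^2 = 11881809 ≡ 451
σ^1024 ≡ 451^2 = 203401 ≡ 836
σ^2048 ≡ 836^2 = 698896 ≡ 2809
2273 = 2048 + 128 + 64 + 32 + 1, so σ^2273 ≡ 2809·3127·1495·2809·1553 ≡ 1792 (mod 3683)
1792 = h, so the signature checks out.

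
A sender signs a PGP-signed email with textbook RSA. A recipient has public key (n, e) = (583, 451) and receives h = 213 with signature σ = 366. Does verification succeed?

fails

σ^2 ≡ 366^2 = 133956 ≡ 449
σ^4 ≡ 449^2 = 201601 ≡ 466
σ^8 ≡ 466^2 = 217156 ≡ 280
σ^16 ≡ 280^2 = 78400 ≡ 278
σ^32 ≡ 278^2 = 77284 ≡ 328
σ^64 ≡ 328^2 = 107584 ≡ 312
σ^128 ≡ 312^2 = 97344 ≡ 566
σ^256 ≡ 566^2 = 320356 ≡ 289
451 = 256 + 128 + 64 + 2 + 1, so σ^451 ≡ 289·566·312·449·366 ≡ 234 (mod 583)
The recovered value 234 does not match the digest 213.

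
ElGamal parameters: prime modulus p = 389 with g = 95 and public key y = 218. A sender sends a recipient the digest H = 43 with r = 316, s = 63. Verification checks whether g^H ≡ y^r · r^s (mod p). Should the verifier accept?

Left side g^H mod p:
95^2 = 9025 ≡ 78
95^4 ≡ 78^2 = 6084 ≡ 249
95^8 ≡ 249^2 = 62001 ≡ 150
95^16 ≡ 150^2 = 22500 ≡ 327
95^32 ≡ 327^2 = 106929 ≡ 343
43 = 32 + 8 + 2 + 1, so 95^43 ≡ 343·150·78·95 ≡ 382 (mod 389)
Right side y^r · r^s mod p:
218^2 = 47524 ≡ 66
218^4 ≡ 66^2 = 4356 ≡ 77
218^8 ≡ 77^2 = 5929 ≡ 94
218^16 ≡ 94^2 = 8836 ≡ 278
218^32 ≡ 278^2 = 77284 ≡ 262
218^64 ≡ 262^2 = 68644 ≡ 180
218^128 ≡ 180^2 = 32400 ≡ 113
218^256 ≡ 113^2 = 12769 ≡ 321
316 = 256 + 32 + 16 + 8 + 4, so 218^316 ≡ 321·262·278·94·77 ≡ 129 (mod 389)
316^2 = 99856 ≡ 272
316^4 ≡ 272^2 = 73984 ≡ 74
316^8 ≡ 74^2 = 5476 ≡ 30
316^16 ≡ 30^2 = 900 ≡ 122
316^32 ≡ 122^2 = 14884 ≡ 102
63 = 32 + 16 + 8 + 4 + 2 + 1, so 316^63 ≡ 102·122·30·74·272·316 ≡ 28 (mod 389)
129·28 = 3612 ≡ 111 (mod 389)
382 ≠ 111, so verification fails.

reject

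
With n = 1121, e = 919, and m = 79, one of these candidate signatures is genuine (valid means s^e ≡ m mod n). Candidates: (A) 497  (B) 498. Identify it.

Candidate A: 497^2 = 247009 ≡ 389; 497^4 ≡ 389^2 = 151321 ≡ 1107; 497^8 ≡ 1107^2 = 1225449 ≡ 196; 497^16 ≡ 196^2 = 38416 ≡ 302; 497^32 ≡ 302^2 = 91204 ≡ 403; 497^64 ≡ 403^2 = 162409 ≡ 985; 497^128 ≡ 985^2 = 970225 ≡ 560; 497^256 ≡ 560^2 = 313600 ≡ 841; 497^512 ≡ 841^2 = 707281 ≡ 1051; 919 = 512 + 256 + 128 + 16 + 4 + 2 + 1, so 497^919 ≡ 1051·841·560·302·1107·389·497 ≡ 79 (mod 1121)
  → matches m = 79
Candidate B: 498^2 = 248004 ≡ 263; 498^4 ≡ 263^2 = 69169 ≡ 788; 498^8 ≡ 788^2 = 620944 ≡ 1031; 498^16 ≡ 1031^2 = 1062961 ≡ 253; 498^32 ≡ 253^2 = 64009 ≡ 112; 498^64 ≡ 112^2 = 12544 ≡ 213; 498^128 ≡ 213^2 = 45369 ≡ 529; 498^256 ≡ 529^2 = 279841 ≡ 712; 498^512 ≡ 712^2 = 506944 ≡ 252; 919 = 512 + 256 + 128 + 16 + 4 + 2 + 1, so 498^919 ≡ 252·712·529·253·788·263·498 ≡ 593 (mod 1121)

A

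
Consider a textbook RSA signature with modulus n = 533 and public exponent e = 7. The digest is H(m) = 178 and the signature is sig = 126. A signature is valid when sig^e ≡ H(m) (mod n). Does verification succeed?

passes

Squares mod 533: sig^1≡126, sig^2≡419, sig^4≡204
7 = 4 + 2 + 1, so sig^7 ≡ 204·419·126 ≡ 178 (mod 533)
Since 178 equals the digest 178, verification succeeds.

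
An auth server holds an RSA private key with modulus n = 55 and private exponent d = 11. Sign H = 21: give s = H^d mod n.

21

H^11 mod 55 = 21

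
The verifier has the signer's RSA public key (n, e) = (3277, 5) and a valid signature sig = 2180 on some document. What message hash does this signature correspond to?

3154

sig^2 ≡ 2180^2 = 4752400 ≡ 750
sig^4 ≡ 750^2 = 562500 ≡ 2133
5 = 4 + 1, so sig^5 ≡ 2133·2180 ≡ 3154 (mod 3277)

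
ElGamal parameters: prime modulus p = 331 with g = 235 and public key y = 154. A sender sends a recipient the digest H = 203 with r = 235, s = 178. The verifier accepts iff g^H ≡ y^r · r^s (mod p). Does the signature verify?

Left side g^H mod p:
235^2 = 55225 ≡ 279
235^4 ≡ 279^2 = 77841 ≡ 56
235^8 ≡ 56^2 = 3136 ≡ 157
235^16 ≡ 157^2 = 24649 ≡ 155
235^32 ≡ 155^2 = 24025 ≡ 193
235^64 ≡ 193^2 = 37249 ≡ 177
235^128 ≡ 177^2 = 31329 ≡ 215
203 = 128 + 64 + 8 + 2 + 1, so 235^203 ≡ 215·177·157·279·235 ≡ 309 (mod 331)
Right side y^r · r^s mod p:
154^2 = 23716 ≡ 215
154^4 ≡ 215^2 = 46225 ≡ 216
154^8 ≡ 216^2 = 46656 ≡ 316
154^16 ≡ 316^2 = 99856 ≡ 225
154^32 ≡ 225^2 = 50625 ≡ 313
154^64 ≡ 313^2 = 97969 ≡ 324
154^128 ≡ 324^2 = 104976 ≡ 49
235 = 128 + 64 + 32 + 8 + 2 + 1, so 154^235 ≡ 49·324·313·316·215·154 ≡ 38 (mod 331)
235^2 = 55225 ≡ 279
235^4 ≡ 279^2 = 77841 ≡ 56
235^8 ≡ 56^2 = 3136 ≡ 157
235^16 ≡ 157^2 = 24649 ≡ 155
235^32 ≡ 155^2 = 24025 ≡ 193
235^64 ≡ 193^2 = 37249 ≡ 177
235^128 ≡ 177^2 = 31329 ≡ 215
178 = 128 + 32 + 16 + 2, so 235^178 ≡ 215·193·155·279 ≡ 313 (mod 331)
38·313 = 11894 ≡ 309 (mod 331)
309 ≡ 309 (mod 331), so the signature is genuine.

verifies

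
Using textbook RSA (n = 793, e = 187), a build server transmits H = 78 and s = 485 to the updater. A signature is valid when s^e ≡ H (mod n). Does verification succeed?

s^2 ≡ 485^2 = 235225 ≡ 497
s^4 ≡ 497^2 = 247009 ≡ 386
s^8 ≡ 386^2 = 148996 ≡ 705
s^16 ≡ 705^2 = 497025 ≡ 607
s^32 ≡ 607^2 = 368449 ≡ 497
s^64 ≡ 497^2 = 247009 ≡ 386
s^128 ≡ 386^2 = 148996 ≡ 705
187 = 128 + 32 + 16 + 8 + 2 + 1, so s^187 ≡ 705·497·607·705·497·485 ≡ 680 (mod 793)
680 ≠ 78, so verification fails.

fails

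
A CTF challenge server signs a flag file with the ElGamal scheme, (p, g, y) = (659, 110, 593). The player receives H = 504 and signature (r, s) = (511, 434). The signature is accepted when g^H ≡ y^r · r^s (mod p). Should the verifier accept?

Left side g^H mod p:
Squares mod 659: 110^1≡110, 110^2≡238, 110^4≡629, 110^8≡241, 110^16≡89, 110^32≡13, 110^64≡169, 110^128≡224, 110^256≡92
504 = 256 + 128 + 64 + 32 + 16 + 8, so 110^504 ≡ 92·224·169·13·89·241 ≡ 232 (mod 659)
Right side y^r · r^s mod p:
Squares mod 659: 593^1≡593, 593^2≡402, 593^4≡149, 593^8≡454, 593^16≡508, 593^32≡395, 593^64≡501, 593^128≡581, 593^256≡153
511 = 256 + 128 + 64 + 32 + 16 + 8 + 4 + 2 + 1, so 593^511 ≡ 153·581·501·395·508·454·149·402·593 ≡ 514 (mod 659)
Squares mod 659: 511^1≡511, 511^2≡157, 511^4≡266, 511^8≡243, 511^16≡398, 511^32≡244, 511^64≡226, 511^128≡333, 511^256≡177
434 = 256 + 128 + 32 + 16 + 2, so 511^434 ≡ 177·333·244·398·157 ≡ 262 (mod 659)
514·262 = 134668 ≡ 232 (mod 659)
232 ≡ 232 (mod 659), so the signature is genuine.

accept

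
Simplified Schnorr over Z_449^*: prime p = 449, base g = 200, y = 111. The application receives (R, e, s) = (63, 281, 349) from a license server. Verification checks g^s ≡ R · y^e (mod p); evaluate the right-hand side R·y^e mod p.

111^2 = 12321 ≡ 198
111^4 ≡ 198^2 = 39204 ≡ 141
111^8 ≡ 141^2 = 19881 ≡ 125
111^16 ≡ 125^2 = 15625 ≡ 359
111^32 ≡ 359^2 = 128881 ≡ 18
111^64 ≡ 18^2 = 324
111^128 ≡ 324^2 = 104976 ≡ 359
111^256 ≡ 359^2 = 128881 ≡ 18
281 = 256 + 16 + 8 + 1, so 111^281 ≡ 18·359·125·111 ≡ 338 (mod 449)
R · y^e ≡ 63·338 = 21294 ≡ 191 (mod 449)

191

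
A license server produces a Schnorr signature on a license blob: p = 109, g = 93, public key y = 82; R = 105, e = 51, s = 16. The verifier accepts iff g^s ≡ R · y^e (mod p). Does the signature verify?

g^s mod p:
93^2 = 8649 ≡ 38
93^4 ≡ 38^2 = 1444 ≡ 27
93^8 ≡ 27^2 = 729 ≡ 75
93^16 ≡ 75^2 = 5625 ≡ 66
R · y^e mod p:
82^2 = 6724 ≡ 75
82^4 ≡ 75^2 = 5625 ≡ 66
82^8 ≡ 66^2 = 4356 ≡ 105
82^16 ≡ 105^2 = 11025 ≡ 16
82^32 ≡ 16^2 = 256 ≡ 38
51 = 32 + 16 + 2 + 1, so 82^51 ≡ 38·16·75·82 ≡ 64 (mod 109)
105·64 = 6720 ≡ 71 (mod 109)
66 ≠ 71; the check fails.

does not verify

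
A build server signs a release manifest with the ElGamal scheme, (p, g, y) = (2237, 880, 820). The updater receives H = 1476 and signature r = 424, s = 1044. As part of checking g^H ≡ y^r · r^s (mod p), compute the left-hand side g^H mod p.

Squares mod 2237: 880^1≡880, 880^2≡398, 880^4≡1814, 880^8≡2206, 880^16≡961, 880^32≡1877, 880^64≡2091, 880^128≡1183, 880^256≡1364, 880^512≡1549, 880^1024≡1337
1476 = 1024 + 256 + 128 + 64 + 4, so 880^1476 ≡ 1337·1364·1183·2091·1814 ≡ 216 (mod 2237)

216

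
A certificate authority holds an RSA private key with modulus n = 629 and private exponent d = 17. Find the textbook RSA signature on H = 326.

428

H^2 ≡ 326^2 = 106276 ≡ 604
H^4 ≡ 604^2 = 364816 ≡ 625
H^8 ≡ 625^2 = 390625 ≡ 16
H^16 ≡ 16^2 = 256
17 = 16 + 1, so H^17 ≡ 256·326 ≡ 428 (mod 629)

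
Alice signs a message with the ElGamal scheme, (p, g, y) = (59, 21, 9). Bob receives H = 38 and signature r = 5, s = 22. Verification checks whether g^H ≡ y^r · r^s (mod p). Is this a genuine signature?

forged

Left side g^H mod p:
21^2 = 441 ≡ 28
21^4 ≡ 28^2 = 784 ≡ 17
21^8 ≡ 17^2 = 289 ≡ 53
21^16 ≡ 53^2 = 2809 ≡ 36
21^32 ≡ 36^2 = 1296 ≡ 57
38 = 32 + 4 + 2, so 21^38 ≡ 57·17·28 ≡ 51 (mod 59)
Right side y^r · r^s mod p:
9^2 = 81 ≡ 22
9^4 ≡ 22^2 = 484 ≡ 12
5 = 4 + 1, so 9^5 ≡ 12·9 ≡ 49 (mod 59)
5^2 = 25
5^4 ≡ 25^2 = 625 ≡ 35
5^8 ≡ 35^2 = 1225 ≡ 45
5^16 ≡ 45^2 = 2025 ≡ 19
22 = 16 + 4 + 2, so 5^22 ≡ 19·35·25 ≡ 46 (mod 59)
49·46 = 2254 ≡ 12 (mod 59)
51 ≠ 12, so verification fails.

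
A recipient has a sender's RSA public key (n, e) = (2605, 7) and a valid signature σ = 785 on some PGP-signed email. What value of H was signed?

2270

Squares mod 2605: σ^1≡785, σ^2≡1445, σ^4≡1420
7 = 4 + 2 + 1, so σ^7 ≡ 1420·1445·785 ≡ 2270 (mod 2605)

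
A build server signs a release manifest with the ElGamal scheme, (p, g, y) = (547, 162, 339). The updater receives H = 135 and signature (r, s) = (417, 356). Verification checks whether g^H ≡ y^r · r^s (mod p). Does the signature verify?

does not verify

Left side g^H mod p:
Squares mod 547: 162^1≡162, 162^2≡535, 162^4≡144, 162^8≡497, 162^16≡312, 162^32≡525, 162^64≡484, 162^128≡140
135 = 128 + 4 + 2 + 1, so 162^135 ≡ 140·144·535·162 ≡ 416 (mod 547)
Right side y^r · r^s mod p:
Squares mod 547: 339^1≡339, 339^2≡51, 339^4≡413, 339^8≡452, 339^16≡273, 339^32≡137, 339^64≡171, 339^128≡250, 339^256≡142
417 = 256 + 128 + 32 + 1, so 339^417 ≡ 142·250·137·339 ≡ 125 (mod 547)
Squares mod 547: 417^1≡417, 417^2≡490, 417^4≡514, 417^8≡542, 417^16≡25, 417^32≡78, 417^64≡67, 417^128≡113, 417^256≡188
356 = 256 + 64 + 32 + 4, so 417^356 ≡ 188·67·78·514 ≡ 227 (mod 547)
125·227 = 28375 ≡ 478 (mod 547)
416 ≠ 478, so verification fails.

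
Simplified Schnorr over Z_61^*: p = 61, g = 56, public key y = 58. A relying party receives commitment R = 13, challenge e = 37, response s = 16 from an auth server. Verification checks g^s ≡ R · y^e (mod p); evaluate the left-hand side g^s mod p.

56^2 = 3136 ≡ 25
56^4 ≡ 25^2 = 625 ≡ 15
56^8 ≡ 15^2 = 225 ≡ 42
56^16 ≡ 42^2 = 1764 ≡ 56

56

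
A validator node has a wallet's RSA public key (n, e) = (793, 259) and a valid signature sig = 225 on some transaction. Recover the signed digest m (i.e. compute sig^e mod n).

sig^2 ≡ 225^2 = 50625 ≡ 666
sig^4 ≡ 666^2 = 443556 ≡ 269
sig^8 ≡ 269^2 = 72361 ≡ 198
sig^16 ≡ 198^2 = 39204 ≡ 347
sig^32 ≡ 347^2 = 120409 ≡ 666
sig^64 ≡ 666^2 = 443556 ≡ 269
sig^128 ≡ 269^2 = 72361 ≡ 198
sig^256 ≡ 198^2 = 39204 ≡ 347
259 = 256 + 2 + 1, so sig^259 ≡ 347·666·225 ≡ 147 (mod 793)

147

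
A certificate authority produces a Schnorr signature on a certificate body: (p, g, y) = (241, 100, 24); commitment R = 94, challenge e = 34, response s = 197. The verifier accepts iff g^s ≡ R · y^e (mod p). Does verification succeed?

g^s mod p:
100^2 = 10000 ≡ 119
100^4 ≡ 119^2 = 14161 ≡ 183
100^8 ≡ 183^2 = 33489 ≡ 231
100^16 ≡ 231^2 = 53361 ≡ 100
100^32 ≡ 100^2 = 10000 ≡ 119
100^64 ≡ 119^2 = 14161 ≡ 183
100^128 ≡ 183^2 = 33489 ≡ 231
197 = 128 + 64 + 4 + 1, so 100^197 ≡ 231·183·183·100 ≡ 119 (mod 241)
R · y^e mod p:
24^2 = 576 ≡ 94
24^4 ≡ 94^2 = 8836 ≡ 160
24^8 ≡ 160^2 = 25600 ≡ 54
24^16 ≡ 54^2 = 2916 ≡ 24
24^32 ≡ 24^2 = 576 ≡ 94
34 = 32 + 2, so 24^34 ≡ 94·94 ≡ 160 (mod 241)
94·160 = 15040 ≡ 98 (mod 241)
119 ≠ 98; the check fails.

fails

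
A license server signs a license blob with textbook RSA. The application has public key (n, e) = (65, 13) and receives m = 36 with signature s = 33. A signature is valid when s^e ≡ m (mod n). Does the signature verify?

s^2 ≡ 33^2 = 1089 ≡ 49
s^4 ≡ 49^2 = 2401 ≡ 61
s^8 ≡ 61^2 = 3721 ≡ 16
13 = 8 + 4 + 1, so s^13 ≡ 16·61·33 ≡ 33 (mod 65)
The recovered value 33 does not match the digest 36.

does not verify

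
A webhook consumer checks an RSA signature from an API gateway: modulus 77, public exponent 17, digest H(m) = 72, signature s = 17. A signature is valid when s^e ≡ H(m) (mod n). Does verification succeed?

fails

s^2 ≡ 17^2 = 289 ≡ 58
s^4 ≡ 58^2 = 3364 ≡ 53
s^8 ≡ 53^2 = 2809 ≡ 37
s^16 ≡ 37^2 = 1369 ≡ 60
17 = 16 + 1, so s^17 ≡ 60·17 ≡ 19 (mod 77)
s^17 mod 77 = 19, but H(m) = 72.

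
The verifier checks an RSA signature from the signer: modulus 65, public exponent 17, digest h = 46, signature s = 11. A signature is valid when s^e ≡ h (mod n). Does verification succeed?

s^2 ≡ 11^2 = 121 ≡ 56
s^4 ≡ 56^2 = 3136 ≡ 16
s^8 ≡ 16^2 = 256 ≡ 61
s^16 ≡ 61^2 = 3721 ≡ 16
17 = 16 + 1, so s^17 ≡ 16·11 ≡ 46 (mod 65)
46 = h, so the signature checks out.

passes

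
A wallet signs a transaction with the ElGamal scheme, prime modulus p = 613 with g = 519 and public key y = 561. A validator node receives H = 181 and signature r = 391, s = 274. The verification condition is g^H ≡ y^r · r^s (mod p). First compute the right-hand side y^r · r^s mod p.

561^2 = 314721 ≡ 252
561^4 ≡ 252^2 = 63504 ≡ 365
561^8 ≡ 365^2 = 133225 ≡ 204
561^16 ≡ 204^2 = 41616 ≡ 545
561^32 ≡ 545^2 = 297025 ≡ 333
561^64 ≡ 333^2 = 110889 ≡ 549
561^128 ≡ 549^2 = 301401 ≡ 418
561^256 ≡ 418^2 = 174724 ≡ 19
391 = 256 + 128 + 4 + 2 + 1, so 561^391 ≡ 19·418·365·252·561 ≡ 436 (mod 613)
391^2 = 152881 ≡ 244
391^4 ≡ 244^2 = 59536 ≡ 75
391^8 ≡ 75^2 = 5625 ≡ 108
391^16 ≡ 108^2 = 11664 ≡ 17
391^32 ≡ 17^2 = 289
391^64 ≡ 289^2 = 83521 ≡ 153
391^128 ≡ 153^2 = 23409 ≡ 115
391^256 ≡ 115^2 = 13225 ≡ 352
274 = 256 + 16 + 2, so 391^274 ≡ 352·17·244 ≡ 543 (mod 613)
y^r · r^s ≡ 436·543 = 236748 ≡ 130 (mod 613)

130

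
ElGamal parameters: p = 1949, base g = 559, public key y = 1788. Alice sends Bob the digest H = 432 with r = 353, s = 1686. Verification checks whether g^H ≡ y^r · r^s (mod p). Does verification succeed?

passes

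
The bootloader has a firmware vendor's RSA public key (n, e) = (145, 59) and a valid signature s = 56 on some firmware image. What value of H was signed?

21

s^2 ≡ 56^2 = 3136 ≡ 91
s^4 ≡ 91^2 = 8281 ≡ 16
s^8 ≡ 16^2 = 256 ≡ 111
s^16 ≡ 111^2 = 12321 ≡ 141
s^32 ≡ 141^2 = 19881 ≡ 16
59 = 32 + 16 + 8 + 2 + 1, so s^59 ≡ 16·141·111·91·56 ≡ 21 (mod 145)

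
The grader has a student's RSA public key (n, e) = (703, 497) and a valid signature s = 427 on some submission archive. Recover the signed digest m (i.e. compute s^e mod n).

328

s^2 ≡ 427^2 = 182329 ≡ 252
s^4 ≡ 252^2 = 63504 ≡ 234
s^8 ≡ 234^2 = 54756 ≡ 625
s^16 ≡ 625^2 = 390625 ≡ 460
s^32 ≡ 460^2 = 211600 ≡ 700
s^64 ≡ 700^2 = 490000 ≡ 9
s^128 ≡ 9^2 = 81
s^256 ≡ 81^2 = 6561 ≡ 234
497 = 256 + 128 + 64 + 32 + 16 + 1, so s^497 ≡ 234·81·9·700·460·427 ≡ 328 (mod 703)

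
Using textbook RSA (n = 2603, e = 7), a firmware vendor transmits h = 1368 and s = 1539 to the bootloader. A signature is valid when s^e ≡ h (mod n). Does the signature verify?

s^7 mod 2603 = 1368
1368 = h, so the signature checks out.

verifies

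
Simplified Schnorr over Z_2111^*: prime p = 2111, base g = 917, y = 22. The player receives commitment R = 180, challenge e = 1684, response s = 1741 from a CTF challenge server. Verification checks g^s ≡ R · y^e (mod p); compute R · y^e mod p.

322

22^1684 mod 2111 = 682
R · y^e ≡ 180·682 = 122760 ≡ 322 (mod 2111)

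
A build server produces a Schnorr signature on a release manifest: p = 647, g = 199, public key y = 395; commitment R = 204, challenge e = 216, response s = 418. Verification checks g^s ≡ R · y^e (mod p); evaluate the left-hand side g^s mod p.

53

199^2 = 39601 ≡ 134
199^4 ≡ 134^2 = 17956 ≡ 487
199^8 ≡ 487^2 = 237169 ≡ 367
199^16 ≡ 367^2 = 134689 ≡ 113
199^32 ≡ 113^2 = 12769 ≡ 476
199^64 ≡ 476^2 = 226576 ≡ 126
199^128 ≡ 126^2 = 15876 ≡ 348
199^256 ≡ 348^2 = 121104 ≡ 115
418 = 256 + 128 + 32 + 2, so 199^418 ≡ 115·348·476·134 ≡ 53 (mod 647)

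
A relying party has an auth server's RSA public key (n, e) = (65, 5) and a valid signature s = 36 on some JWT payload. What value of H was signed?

Squares mod 65: s^1≡36, s^2≡61, s^4≡16
5 = 4 + 1, so s^5 ≡ 16·36 ≡ 56 (mod 65)

56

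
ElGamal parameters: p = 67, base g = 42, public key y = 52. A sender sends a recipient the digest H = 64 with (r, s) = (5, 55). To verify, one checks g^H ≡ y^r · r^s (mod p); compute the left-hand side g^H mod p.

64

42^64 mod 67 = 64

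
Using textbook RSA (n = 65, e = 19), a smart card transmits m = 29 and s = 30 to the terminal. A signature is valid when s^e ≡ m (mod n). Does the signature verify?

does not verify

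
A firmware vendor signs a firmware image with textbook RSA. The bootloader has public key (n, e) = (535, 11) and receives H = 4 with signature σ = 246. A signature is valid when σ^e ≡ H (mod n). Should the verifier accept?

σ^11 mod 535 = 531
531 ≠ 4, so verification fails.

reject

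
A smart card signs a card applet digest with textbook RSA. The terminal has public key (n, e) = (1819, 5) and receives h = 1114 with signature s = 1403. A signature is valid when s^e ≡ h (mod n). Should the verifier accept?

reject

s^2 ≡ 1403^2 = 1968409 ≡ 251
s^4 ≡ 251^2 = 63001 ≡ 1155
5 = 4 + 1, so s^5 ≡ 1155·1403 ≡ 1555 (mod 1819)
s^5 mod 1819 = 1555, but h = 1114.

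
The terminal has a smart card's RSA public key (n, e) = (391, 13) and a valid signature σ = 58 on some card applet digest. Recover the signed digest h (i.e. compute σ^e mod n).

Squares mod 391: σ^1≡58, σ^2≡236, σ^4≡174, σ^8≡169
13 = 8 + 4 + 1, so σ^13 ≡ 169·174·58 ≡ 6 (mod 391)

6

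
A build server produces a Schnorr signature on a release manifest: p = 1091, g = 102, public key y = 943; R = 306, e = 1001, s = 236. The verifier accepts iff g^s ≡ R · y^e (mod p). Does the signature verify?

g^s mod p:
Squares mod 1091: 102^1≡102, 102^2≡585, 102^4≡742, 102^8≡700, 102^16≡141, 102^32≡243, 102^64≡135, 102^128≡769
236 = 128 + 64 + 32 + 8 + 4, so 102^236 ≡ 769·135·243·700·742 ≡ 660 (mod 1091)
R · y^e mod p:
Squares mod 1091: 943^1≡943, 943^2≡84, 943^4≡510, 943^8≡442, 943^16≡75, 943^32≡170, 943^64≡534, 943^128≡405, 943^256≡375, 943^512≡977
1001 = 512 + 256 + 128 + 64 + 32 + 8 + 1, so 943^1001 ≡ 977·375·405·534·170·442·943 ≡ 65 (mod 1091)
306·65 = 19890 ≡ 252 (mod 1091)
660 ≠ 252; the check fails.

does not verify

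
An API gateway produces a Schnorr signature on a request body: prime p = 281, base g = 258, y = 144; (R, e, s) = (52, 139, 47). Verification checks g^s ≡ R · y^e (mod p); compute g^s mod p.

Squares mod 281: 258^1≡258, 258^2≡248, 258^4≡246, 258^8≡101, 258^16≡85, 258^32≡200
47 = 32 + 8 + 4 + 2 + 1, so 258^47 ≡ 200·101·246·248·258 ≡ 55 (mod 281)

55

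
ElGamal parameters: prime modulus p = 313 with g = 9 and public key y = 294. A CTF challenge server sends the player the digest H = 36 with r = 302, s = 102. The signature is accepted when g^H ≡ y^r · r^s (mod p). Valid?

yes

Left side g^H mod p:
Squares mod 313: 9^1≡9, 9^2≡81, 9^4≡301, 9^8≡144, 9^16≡78, 9^32≡137
36 = 32 + 4, so 9^36 ≡ 137·301 ≡ 234 (mod 313)
Right side y^r · r^s mod p:
Squares mod 313: 294^1≡294, 294^2≡48, 294^4≡113, 294^8≡249, 294^16≡27, 294^32≡103, 294^64≡280, 294^128≡150, 294^256≡277
302 = 256 + 32 + 8 + 4 + 2, so 294^302 ≡ 277·103·249·113·48 ≡ 27 (mod 313)
Squares mod 313: 302^1≡302, 302^2≡121, 302^4≡243, 302^8≡205, 302^16≡83, 302^32≡3, 302^64≡9
102 = 64 + 32 + 4 + 2, so 302^102 ≡ 9·3·243·121 ≡ 113 (mod 313)
27·113 = 3051 ≡ 234 (mod 313)
234 ≡ 234 (mod 313), so the signature is genuine.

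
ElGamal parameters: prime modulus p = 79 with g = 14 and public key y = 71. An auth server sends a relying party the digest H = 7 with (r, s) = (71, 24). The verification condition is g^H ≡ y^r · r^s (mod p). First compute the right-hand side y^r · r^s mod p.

12

71^2 = 5041 ≡ 64
71^4 ≡ 64^2 = 4096 ≡ 67
71^8 ≡ 67^2 = 4489 ≡ 65
71^16 ≡ 65^2 = 4225 ≡ 38
71^32 ≡ 38^2 = 1444 ≡ 22
71^64 ≡ 22^2 = 484 ≡ 10
71 = 64 + 4 + 2 + 1, so 71^71 ≡ 10·67·64·71 ≡ 57 (mod 79)
71^2 = 5041 ≡ 64
71^4 ≡ 64^2 = 4096 ≡ 67
71^8 ≡ 67^2 = 4489 ≡ 65
71^16 ≡ 65^2 = 4225 ≡ 38
24 = 16 + 8, so 71^24 ≡ 38·65 ≡ 21 (mod 79)
y^r · r^s ≡ 57·21 = 1197 ≡ 12 (mod 79)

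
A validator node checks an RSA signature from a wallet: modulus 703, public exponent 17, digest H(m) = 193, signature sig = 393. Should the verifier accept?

sig^2 ≡ 393^2 = 154449 ≡ 492
sig^4 ≡ 492^2 = 242064 ≡ 232
sig^8 ≡ 232^2 = 53824 ≡ 396
sig^16 ≡ 396^2 = 156816 ≡ 47
17 = 16 + 1, so sig^17 ≡ 47·393 ≡ 193 (mod 703)
sig^17 mod 703 = 193 matches H(m).

accept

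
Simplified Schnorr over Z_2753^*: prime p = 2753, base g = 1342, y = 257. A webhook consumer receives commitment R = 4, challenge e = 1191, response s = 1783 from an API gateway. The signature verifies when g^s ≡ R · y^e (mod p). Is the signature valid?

g^s mod p:
1342^1783 mod 2753 = 1405
R · y^e mod p:
257^1191 mod 2753 = 2416
4·2416 = 9664 ≡ 1405 (mod 2753)
1405 ≡ 1405 (mod 2753); signature holds.

valid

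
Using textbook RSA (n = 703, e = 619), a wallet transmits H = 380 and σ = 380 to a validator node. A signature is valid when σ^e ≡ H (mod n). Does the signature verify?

σ^2 ≡ 380^2 = 144400 ≡ 285
σ^4 ≡ 285^2 = 81225 ≡ 380
σ^8 ≡ 380^2 = 144400 ≡ 285
σ^16 ≡ 285^2 = 81225 ≡ 380
σ^32 ≡ 380^2 = 144400 ≡ 285
σ^64 ≡ 285^2 = 81225 ≡ 380
σ^128 ≡ 380^2 = 144400 ≡ 285
σ^256 ≡ 285^2 = 81225 ≡ 380
σ^512 ≡ 380^2 = 144400 ≡ 285
619 = 512 + 64 + 32 + 8 + 2 + 1, so σ^619 ≡ 285·380·285·285·285·380 ≡ 380 (mod 703)
σ^619 mod 703 = 380 matches H.

verifies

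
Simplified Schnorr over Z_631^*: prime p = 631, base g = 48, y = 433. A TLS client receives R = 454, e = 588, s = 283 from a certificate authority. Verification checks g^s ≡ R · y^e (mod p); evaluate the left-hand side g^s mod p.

48^283 mod 631 = 240

240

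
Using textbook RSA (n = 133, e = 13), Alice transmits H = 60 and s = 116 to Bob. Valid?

s^2 ≡ 116^2 = 13456 ≡ 23
s^4 ≡ 23^2 = 529 ≡ 130
s^8 ≡ 130^2 = 16900 ≡ 9
13 = 8 + 4 + 1, so s^13 ≡ 9·130·116 ≡ 60 (mod 133)
s^13 mod 133 = 60 matches H.

yes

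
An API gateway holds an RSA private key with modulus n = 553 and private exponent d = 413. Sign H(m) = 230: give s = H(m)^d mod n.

510

(H(m))^2 ≡ 230^2 = 52900 ≡ 365
(H(m))^4 ≡ 365^2 = 133225 ≡ 505
(H(m))^8 ≡ 505^2 = 255025 ≡ 92
(H(m))^16 ≡ 92^2 = 8464 ≡ 169
(H(m))^32 ≡ 169^2 = 28561 ≡ 358
(H(m))^64 ≡ 358^2 = 128164 ≡ 421
(H(m))^128 ≡ 421^2 = 177241 ≡ 281
(H(m))^256 ≡ 281^2 = 78961 ≡ 435
413 = 256 + 128 + 16 + 8 + 4 + 1, so (H(m))^413 ≡ 435·281·169·92·505·230 ≡ 510 (mod 553)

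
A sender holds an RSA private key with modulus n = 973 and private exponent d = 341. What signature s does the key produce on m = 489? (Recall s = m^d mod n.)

m^2 ≡ 489^2 = 239121 ≡ 736
m^4 ≡ 736^2 = 541696 ≡ 708
m^8 ≡ 708^2 = 501264 ≡ 169
m^16 ≡ 169^2 = 28561 ≡ 344
m^32 ≡ 344^2 = 118336 ≡ 603
m^64 ≡ 603^2 = 363609 ≡ 680
m^128 ≡ 680^2 = 462400 ≡ 225
m^256 ≡ 225^2 = 50625 ≡ 29
341 = 256 + 64 + 16 + 4 + 1, so m^341 ≡ 29·680·344·708·489 ≡ 727 (mod 973)

727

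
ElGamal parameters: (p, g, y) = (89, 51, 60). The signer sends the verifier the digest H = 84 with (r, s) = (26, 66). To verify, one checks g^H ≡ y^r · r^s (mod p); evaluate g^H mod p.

51^2 = 2601 ≡ 20
51^4 ≡ 20^2 = 400 ≡ 44
51^8 ≡ 44^2 = 1936 ≡ 67
51^16 ≡ 67^2 = 4489 ≡ 39
51^32 ≡ 39^2 = 1521 ≡ 8
51^64 ≡ 8^2 = 64
84 = 64 + 16 + 4, so 51^84 ≡ 64·39·44 ≡ 87 (mod 89)

87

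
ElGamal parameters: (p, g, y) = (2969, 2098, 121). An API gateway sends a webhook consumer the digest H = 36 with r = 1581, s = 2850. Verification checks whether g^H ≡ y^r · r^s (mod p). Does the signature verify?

verifies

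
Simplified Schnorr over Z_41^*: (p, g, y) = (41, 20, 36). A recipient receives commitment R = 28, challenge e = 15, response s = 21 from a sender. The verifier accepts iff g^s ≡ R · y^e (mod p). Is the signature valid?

invalid

g^s mod p:
20^2 = 400 ≡ 31
20^4 ≡ 31^2 = 961 ≡ 18
20^8 ≡ 18^2 = 324 ≡ 37
20^16 ≡ 37^2 = 1369 ≡ 16
21 = 16 + 4 + 1, so 20^21 ≡ 16·18·20 ≡ 20 (mod 41)
R · y^e mod p:
36^2 = 1296 ≡ 25
36^4 ≡ 25^2 = 625 ≡ 10
36^8 ≡ 10^2 = 100 ≡ 18
15 = 8 + 4 + 2 + 1, so 36^15 ≡ 18·10·25·36 ≡ 9 (mod 41)
28·9 = 252 ≡ 6 (mod 41)
20 ≠ 6; the check fails.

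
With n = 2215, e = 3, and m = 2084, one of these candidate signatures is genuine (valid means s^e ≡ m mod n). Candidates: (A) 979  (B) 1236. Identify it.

Candidate A: Squares mod 2215: 979^1≡979, 979^2≡1561; 3 = 2 + 1, so 979^3 ≡ 1561·979 ≡ 2084 (mod 2215)
  → matches m = 2084
Candidate B: Squares mod 2215: 1236^1≡1236, 1236^2≡1561; 3 = 2 + 1, so 1236^3 ≡ 1561·1236 ≡ 131 (mod 2215)

A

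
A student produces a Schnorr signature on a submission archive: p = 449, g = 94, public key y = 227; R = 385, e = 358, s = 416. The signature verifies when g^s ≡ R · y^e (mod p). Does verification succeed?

g^s mod p:
94^2 = 8836 ≡ 305
94^4 ≡ 305^2 = 93025 ≡ 82
94^8 ≡ 82^2 = 6724 ≡ 438
94^16 ≡ 438^2 = 191844 ≡ 121
94^32 ≡ 121^2 = 14641 ≡ 273
94^64 ≡ 273^2 = 74529 ≡ 444
94^128 ≡ 444^2 = 197136 ≡ 25
94^256 ≡ 25^2 = 625 ≡ 176
416 = 256 + 128 + 32, so 94^416 ≡ 176·25·273 ≡ 125 (mod 449)
R · y^e mod p:
227^2 = 51529 ≡ 343
227^4 ≡ 343^2 = 117649 ≡ 11
227^8 ≡ 11^2 = 121
227^16 ≡ 121^2 = 14641 ≡ 273
227^32 ≡ 273^2 = 74529 ≡ 444
227^64 ≡ 444^2 = 197136 ≡ 25
227^128 ≡ 25^2 = 625 ≡ 176
227^256 ≡ 176^2 = 30976 ≡ 444
358 = 256 + 64 + 32 + 4 + 2, so 227^358 ≡ 444·25·444·11·343 ≡ 426 (mod 449)
385·426 = 164010 ≡ 125 (mod 449)
125 ≡ 125 (mod 449); signature holds.

passes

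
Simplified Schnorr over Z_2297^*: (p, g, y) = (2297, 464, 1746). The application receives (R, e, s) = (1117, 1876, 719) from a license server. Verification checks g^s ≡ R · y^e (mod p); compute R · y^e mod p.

1745

1746^2 = 3048516 ≡ 397
1746^4 ≡ 397^2 = 157609 ≡ 1413
1746^8 ≡ 1413^2 = 1996569 ≡ 476
1746^16 ≡ 476^2 = 226576 ≡ 1470
1746^32 ≡ 1470^2 = 2160900 ≡ 1720
1746^64 ≡ 1720^2 = 2958400 ≡ 2161
1746^128 ≡ 2161^2 = 4669921 ≡ 120
1746^256 ≡ 120^2 = 14400 ≡ 618
1746^512 ≡ 618^2 = 381924 ≡ 622
1746^1024 ≡ 622^2 = 386884 ≡ 988
1876 = 1024 + 512 + 256 + 64 + 16 + 4, so 1746^1876 ≡ 988·622·618·2161·1470·1413 ≡ 1877 (mod 2297)
R · y^e ≡ 1117·1877 = 2096609 ≡ 1745 (mod 2297)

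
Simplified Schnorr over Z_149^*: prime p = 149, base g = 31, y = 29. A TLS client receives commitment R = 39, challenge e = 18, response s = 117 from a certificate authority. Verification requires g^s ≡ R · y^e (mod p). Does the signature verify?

g^s mod p:
31^117 mod 149 = 81
R · y^e mod p:
29^18 mod 149 = 6
39·6 = 234 ≡ 85 (mod 149)
81 ≠ 85; the check fails.

does not verify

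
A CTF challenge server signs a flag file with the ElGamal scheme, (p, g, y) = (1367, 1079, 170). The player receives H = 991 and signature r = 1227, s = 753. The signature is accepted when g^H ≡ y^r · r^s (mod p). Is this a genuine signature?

Left side g^H mod p:
1079^991 mod 1367 = 719
Right side y^r · r^s mod p:
170^1227 mod 1367 = 858
1227^753 mod 1367 = 764
858·764 = 655512 ≡ 719 (mod 1367)
719 ≡ 719 (mod 1367), so the signature is genuine.

genuine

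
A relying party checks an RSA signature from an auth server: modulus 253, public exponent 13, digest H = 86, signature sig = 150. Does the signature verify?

does not verify

sig^13 mod 253 = 167
167 ≠ 86, so verification fails.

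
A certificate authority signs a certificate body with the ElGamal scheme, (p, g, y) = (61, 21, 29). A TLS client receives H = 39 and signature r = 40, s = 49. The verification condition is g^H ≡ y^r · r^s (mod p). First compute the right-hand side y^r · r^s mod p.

Squares mod 61: 29^1≡29, 29^2≡48, 29^4≡47, 29^8≡13, 29^16≡47, 29^32≡13
40 = 32 + 8, so 29^40 ≡ 13·13 ≡ 47 (mod 61)
Squares mod 61: 40^1≡40, 40^2≡14, 40^4≡13, 40^8≡47, 40^16≡13, 40^32≡47
49 = 32 + 16 + 1, so 40^49 ≡ 47·13·40 ≡ 40 (mod 61)
y^r · r^s ≡ 47·40 = 1880 ≡ 50 (mod 61)

50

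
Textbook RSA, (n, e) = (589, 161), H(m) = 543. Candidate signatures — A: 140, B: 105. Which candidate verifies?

A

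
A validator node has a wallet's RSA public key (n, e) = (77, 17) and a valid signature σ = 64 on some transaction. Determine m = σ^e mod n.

σ^2 ≡ 64^2 = 4096 ≡ 15
σ^4 ≡ 15^2 = 225 ≡ 71
σ^8 ≡ 71^2 = 5041 ≡ 36
σ^16 ≡ 36^2 = 1296 ≡ 64
17 = 16 + 1, so σ^17 ≡ 64·64 ≡ 15 (mod 77)

15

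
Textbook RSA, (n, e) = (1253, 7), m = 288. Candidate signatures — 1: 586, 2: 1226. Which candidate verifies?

Candidate 1: 586^7 mod 1253 = 222
Candidate 2: 1226^7 mod 1253 = 288
  → matches m = 288

2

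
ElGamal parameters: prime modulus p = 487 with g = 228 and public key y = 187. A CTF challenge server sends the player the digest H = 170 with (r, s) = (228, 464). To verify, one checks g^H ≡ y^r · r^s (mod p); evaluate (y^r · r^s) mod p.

187^2 = 34969 ≡ 392
187^4 ≡ 392^2 = 153664 ≡ 259
187^8 ≡ 259^2 = 67081 ≡ 362
187^16 ≡ 362^2 = 131044 ≡ 41
187^32 ≡ 41^2 = 1681 ≡ 220
187^64 ≡ 220^2 = 48400 ≡ 187
187^128 ≡ 187^2 = 34969 ≡ 392
228 = 128 + 64 + 32 + 4, so 187^228 ≡ 392·187·220·259 ≡ 254 (mod 487)
228^2 = 51984 ≡ 362
228^4 ≡ 362^2 = 131044 ≡ 41
228^8 ≡ 41^2 = 1681 ≡ 220
228^16 ≡ 220^2 = 48400 ≡ 187
228^32 ≡ 187^2 = 34969 ≡ 392
228^64 ≡ 392^2 = 153664 ≡ 259
228^128 ≡ 259^2 = 67081 ≡ 362
228^256 ≡ 362^2 = 131044 ≡ 41
464 = 256 + 128 + 64 + 16, so 228^464 ≡ 41·362·259·187 ≡ 392 (mod 487)
y^r · r^s ≡ 254·392 = 99568 ≡ 220 (mod 487)

220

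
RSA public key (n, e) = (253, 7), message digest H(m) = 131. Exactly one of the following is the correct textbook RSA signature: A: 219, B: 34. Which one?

A

Candidate A: 219^7 mod 253 = 131
  → matches H(m) = 131
Candidate B: 34^7 mod 253 = 122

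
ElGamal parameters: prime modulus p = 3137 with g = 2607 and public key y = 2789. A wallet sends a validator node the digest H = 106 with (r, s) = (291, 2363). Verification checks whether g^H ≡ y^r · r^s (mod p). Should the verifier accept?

accept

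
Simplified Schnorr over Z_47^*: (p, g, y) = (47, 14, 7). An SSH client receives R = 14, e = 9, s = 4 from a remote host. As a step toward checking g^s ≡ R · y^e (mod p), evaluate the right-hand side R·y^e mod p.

17

Squares mod 47: 7^1≡7, 7^2≡2, 7^4≡4, 7^8≡16
9 = 8 + 1, so 7^9 ≡ 16·7 ≡ 18 (mod 47)
R · y^e ≡ 14·18 = 252 ≡ 17 (mod 47)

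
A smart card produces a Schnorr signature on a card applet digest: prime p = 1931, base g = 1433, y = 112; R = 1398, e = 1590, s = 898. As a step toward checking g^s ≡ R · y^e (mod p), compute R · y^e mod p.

758

112^2 = 12544 ≡ 958
112^4 ≡ 958^2 = 917764 ≡ 539
112^8 ≡ 539^2 = 290521 ≡ 871
112^16 ≡ 871^2 = 758641 ≡ 1689
112^32 ≡ 1689^2 = 2852721 ≡ 634
112^64 ≡ 634^2 = 401956 ≡ 308
112^128 ≡ 308^2 = 94864 ≡ 245
112^256 ≡ 245^2 = 60025 ≡ 164
112^512 ≡ 164^2 = 26896 ≡ 1793
112^1024 ≡ 1793^2 = 3214849 ≡ 1665
1590 = 1024 + 512 + 32 + 16 + 4 + 2, so 112^1590 ≡ 1665·1793·634·1689·539·958 ≡ 1205 (mod 1931)
R · y^e ≡ 1398·1205 = 1684590 ≡ 758 (mod 1931)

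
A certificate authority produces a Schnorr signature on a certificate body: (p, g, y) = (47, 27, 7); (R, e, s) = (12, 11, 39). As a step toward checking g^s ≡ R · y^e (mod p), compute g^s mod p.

9

Squares mod 47: 27^1≡27, 27^2≡24, 27^4≡12, 27^8≡3, 27^16≡9, 27^32≡34
39 = 32 + 4 + 2 + 1, so 27^39 ≡ 34·12·24·27 ≡ 9 (mod 47)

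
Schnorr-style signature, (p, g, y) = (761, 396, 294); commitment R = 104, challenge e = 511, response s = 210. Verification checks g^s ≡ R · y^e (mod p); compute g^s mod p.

298

Squares mod 761: 396^1≡396, 396^2≡50, 396^4≡217, 396^8≡668, 396^16≡278, 396^32≡423, 396^64≡94, 396^128≡465
210 = 128 + 64 + 16 + 2, so 396^210 ≡ 465·94·278·50 ≡ 298 (mod 761)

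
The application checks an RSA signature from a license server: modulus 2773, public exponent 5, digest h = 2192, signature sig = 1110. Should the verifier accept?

Squares mod 2773: sig^1≡1110, sig^2≡888, sig^4≡1012
5 = 4 + 1, so sig^5 ≡ 1012·1110 ≡ 255 (mod 2773)
255 ≠ 2192, so verification fails.

reject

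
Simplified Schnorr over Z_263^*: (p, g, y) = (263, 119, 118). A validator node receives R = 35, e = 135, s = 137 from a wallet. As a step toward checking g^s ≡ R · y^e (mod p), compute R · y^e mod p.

15

118^2 = 13924 ≡ 248
118^4 ≡ 248^2 = 61504 ≡ 225
118^8 ≡ 225^2 = 50625 ≡ 129
118^16 ≡ 129^2 = 16641 ≡ 72
118^32 ≡ 72^2 = 5184 ≡ 187
118^64 ≡ 187^2 = 34969 ≡ 253
118^128 ≡ 253^2 = 64009 ≡ 100
135 = 128 + 4 + 2 + 1, so 118^135 ≡ 100·225·248·118 ≡ 38 (mod 263)
R · y^e ≡ 35·38 = 1330 ≡ 15 (mod 263)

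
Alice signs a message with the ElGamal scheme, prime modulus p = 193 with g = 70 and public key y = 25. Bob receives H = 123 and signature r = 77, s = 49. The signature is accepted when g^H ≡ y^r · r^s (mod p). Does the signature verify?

verifies

Left side g^H mod p:
70^2 = 4900 ≡ 75
70^4 ≡ 75^2 = 5625 ≡ 28
70^8 ≡ 28^2 = 784 ≡ 12
70^16 ≡ 12^2 = 144
70^32 ≡ 144^2 = 20736 ≡ 85
70^64 ≡ 85^2 = 7225 ≡ 84
123 = 64 + 32 + 16 + 8 + 2 + 1, so 70^123 ≡ 84·85·144·12·75·70 ≡ 158 (mod 193)
Right side y^r · r^s mod p:
25^2 = 625 ≡ 46
25^4 ≡ 46^2 = 2116 ≡ 186
25^8 ≡ 186^2 = 34596 ≡ 49
25^16 ≡ 49^2 = 2401 ≡ 85
25^32 ≡ 85^2 = 7225 ≡ 84
25^64 ≡ 84^2 = 7056 ≡ 108
77 = 64 + 8 + 4 + 1, so 25^77 ≡ 108·49·186·25 ≡ 107 (mod 193)
77^2 = 5929 ≡ 139
77^4 ≡ 139^2 = 19321 ≡ 21
77^8 ≡ 21^2 = 441 ≡ 55
77^16 ≡ 55^2 = 3025 ≡ 130
77^32 ≡ 130^2 = 16900 ≡ 109
49 = 32 + 16 + 1, so 77^49 ≡ 109·130·77 ≡ 61 (mod 193)
107·61 = 6527 ≡ 158 (mod 193)
158 ≡ 158 (mod 193), so the signature is genuine.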